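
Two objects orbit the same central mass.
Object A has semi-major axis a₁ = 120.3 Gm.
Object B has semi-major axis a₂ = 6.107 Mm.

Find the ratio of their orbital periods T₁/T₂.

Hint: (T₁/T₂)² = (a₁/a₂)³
a₁ = 120.3 Gm = 1.203 × 10^11 m
a₂ = 6.107 Mm = 6.107 × 10^6 m
a₁/a₂ = 19698.7
T₁/T₂ = (a₁/a₂)^(3/2) = (19698.7)^1.5 = 2.76475 × 10^6

Final answer: T₁/T₂ = 2.765 × 10^6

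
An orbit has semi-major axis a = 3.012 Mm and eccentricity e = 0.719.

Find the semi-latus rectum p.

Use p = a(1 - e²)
a = 3.012 Mm = 3.012 × 10^6 m
e = 0.719,  e² = 0.516961,  1 − e² = 0.483039
p = a(1 − e²) = 3.012 × 10^6 m × 0.483039 = 1.45491 × 10^6 m ≈ 1.455 Mm

Final answer: p = 1.455 Mm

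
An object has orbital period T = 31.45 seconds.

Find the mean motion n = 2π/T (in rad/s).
T = 31.45 seconds
n = 2π / 31.45 s = 0.199783 rad/s ≈ 0.1998 rad/s

Final answer: n = 0.1998 rad/s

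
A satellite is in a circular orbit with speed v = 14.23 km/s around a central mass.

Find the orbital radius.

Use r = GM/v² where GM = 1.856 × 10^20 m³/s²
v = 14.23 km/s = 14230 m/s
GM = 1.856 × 10^20 m³/s²
v² = 2.02493 × 10^8 m²/s²
r = GM/v² = (1.856 × 10^20) / (2.02493 × 10^8) = 9.16575 × 10^11 m ≈ 916.6 Gm

Final answer: 916.6 Gm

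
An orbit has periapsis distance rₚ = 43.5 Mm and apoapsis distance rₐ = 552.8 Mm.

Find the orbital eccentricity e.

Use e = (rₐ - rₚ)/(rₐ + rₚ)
rₚ = 43.5 Mm = 4.35 × 10^7 m
rₐ = 552.8 Mm = 5.528 × 10^8 m
rₐ − rₚ = 5.093 × 10^8 m
rₐ + rₚ = 5.963 × 10^8 m
e = (rₐ − rₚ)/(rₐ + rₚ) = 0.8541

Final answer: e = 0.8541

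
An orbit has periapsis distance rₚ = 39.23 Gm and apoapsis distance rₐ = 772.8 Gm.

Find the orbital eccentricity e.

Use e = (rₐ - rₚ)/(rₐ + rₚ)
rₚ = 39.23 Gm = 3.923 × 10^10 m
rₐ = 772.8 Gm = 7.728 × 10^11 m
rₐ − rₚ = 7.3357 × 10^11 m
rₐ + rₚ = 8.1203 × 10^11 m
e = (rₐ − rₚ)/(rₐ + rₚ) = 0.903378

Final answer: e = 0.9034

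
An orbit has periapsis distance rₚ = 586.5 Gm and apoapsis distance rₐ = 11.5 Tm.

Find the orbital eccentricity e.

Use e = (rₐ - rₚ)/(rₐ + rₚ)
rₚ = 586.5 Gm = 5.865 × 10^11 m
rₐ = 11.5 Tm = 1.15 × 10^13 m
rₐ − rₚ = 1.09135 × 10^13 m
rₐ + rₚ = 1.20865 × 10^13 m
e = (rₐ − rₚ)/(rₐ + rₚ) = 0.90295

Final answer: e = 0.9029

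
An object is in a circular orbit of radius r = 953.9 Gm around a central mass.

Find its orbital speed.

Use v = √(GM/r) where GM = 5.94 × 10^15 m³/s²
r = 953.9 Gm = 9.539 × 10^11 m
GM = 5.94 × 10^15 m³/s²
GM/r = (5.94 × 10^15) / (9.539 × 10^11) = 6227.07 m²/s²
v = √(GM/r) = 78.9118 m/s ≈ 78.91 m/s

Final answer: 78.91 m/s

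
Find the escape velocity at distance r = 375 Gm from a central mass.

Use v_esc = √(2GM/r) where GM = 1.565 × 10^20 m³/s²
r = 375 Gm = 3.75 × 10^11 m
GM = 1.565 × 10^20 m³/s²
2GM/r = 2 × (1.565 × 10^20) / (3.75 × 10^11) = 8.34667 × 10^8 m²/s²
v_esc = √(2GM/r) = 28890.6 m/s ≈ 28.89 km/s

Final answer: 28.89 km/s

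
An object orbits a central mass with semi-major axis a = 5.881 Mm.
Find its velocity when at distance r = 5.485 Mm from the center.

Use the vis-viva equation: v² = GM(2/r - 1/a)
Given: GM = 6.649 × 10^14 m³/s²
a = 5.881 Mm = 5.881 × 10^6 m
r = 5.485 Mm = 5.485 × 10^6 m
GM = 6.649 × 10^14 m³/s²
2/r − 1/a = 3.64631 × 10^-7 − 1.70039 × 10^-7 = 1.94592 × 10^-7 m⁻¹
v² = GM (2/r − 1/a) = 1.29384 × 10^8 m²/s²
v = 11374.7 m/s ≈ 11.37 km/s

Final answer: 11.37 km/s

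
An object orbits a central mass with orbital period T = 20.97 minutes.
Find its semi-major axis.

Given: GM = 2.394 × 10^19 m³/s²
T = 20.97 minutes = 1258.2 s
GM = 2.394 × 10^19 m³/s²
Kepler's third law: a³ = GM T² / (4π²)
T² = 1.58307 × 10^6 s²
a³ = (2.394 × 10^19) × (1.58307 × 10^6) / (4π²) = 9.59984 × 10^23 m³
a = (a³)^(1/3) = 9.86479 × 10^7 m ≈ 9.865 × 10^7 m

Final answer: 9.865 × 10^7 m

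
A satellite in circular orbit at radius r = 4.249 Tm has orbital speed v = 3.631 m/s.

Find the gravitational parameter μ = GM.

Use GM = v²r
r = 4.249 Tm = 4.249 × 10^12 m
v = 3.631 m/s
v² = 13.1842 m²/s²
GM = v²r = 13.1842 × 4.249 × 10^12 = 5.60195 × 10^13 m³/s²
GM ≈ 5.602 × 10^13 m³/s²

Final answer: GM = 5.602 × 10^13 m³/s²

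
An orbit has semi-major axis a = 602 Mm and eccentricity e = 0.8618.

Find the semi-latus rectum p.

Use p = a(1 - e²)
a = 602 Mm = 6.02 × 10^8 m
e = 0.8618,  e² = 0.742699,  1 − e² = 0.257301
p = a(1 − e²) = 6.02 × 10^8 m × 0.257301 = 1.54895 × 10^8 m ≈ 154.9 Mm

Final answer: p = 154.9 Mm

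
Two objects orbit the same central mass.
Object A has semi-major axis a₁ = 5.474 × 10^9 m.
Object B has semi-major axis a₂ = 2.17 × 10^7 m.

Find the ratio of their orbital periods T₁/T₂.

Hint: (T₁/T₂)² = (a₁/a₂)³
a₁ = 5.474 × 10^9 m
a₂ = 2.17 × 10^7 m
a₁/a₂ = 252.258
T₁/T₂ = (a₁/a₂)^(3/2) = (252.258)^1.5 = 4006.52

Final answer: T₁/T₂ = 4007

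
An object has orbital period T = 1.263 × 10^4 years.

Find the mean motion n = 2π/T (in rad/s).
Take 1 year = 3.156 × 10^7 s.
T = 1.263 × 10^4 years = 3.98603 × 10^11 s
n = 2π / (3.98603 × 10^11 s) = 1.5763 × 10^-11 rad/s ≈ 1.576 × 10^-11 rad/s

Final answer: n = 1.576 × 10^-11 rad/s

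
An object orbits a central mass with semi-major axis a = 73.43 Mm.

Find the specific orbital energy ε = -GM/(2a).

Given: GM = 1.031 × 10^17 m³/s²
a = 73.43 Mm = 7.343 × 10^7 m
GM = 1.031 × 10^17 m³/s²
2a = 1.4686 × 10^8 m
ε = −GM/(2a) = -7.02029 × 10^8 J/kg ≈ -702 MJ/kg

Final answer: -702 MJ/kg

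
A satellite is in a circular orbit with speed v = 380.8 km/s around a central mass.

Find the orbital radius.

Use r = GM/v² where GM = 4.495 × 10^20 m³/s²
v = 380.8 km/s = 380800 m/s
GM = 4.495 × 10^20 m³/s²
v² = 1.45009 × 10^11 m²/s²
r = GM/v² = (4.495 × 10^20) / (1.45009 × 10^11) = 3.09982 × 10^9 m ≈ 3.1 × 10^9 m

Final answer: 3.1 × 10^9 m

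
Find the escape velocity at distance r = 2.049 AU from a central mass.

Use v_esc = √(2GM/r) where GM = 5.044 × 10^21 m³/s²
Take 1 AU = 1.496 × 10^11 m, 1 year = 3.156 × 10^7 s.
r = 2.049 AU = 3.0653 × 10^11 m
GM = 5.044 × 10^21 m³/s²
2GM/r = 2 × (5.044 × 10^21) / (3.0653 × 10^11) = 3.29103 × 10^10 m²/s²
v_esc = √(2GM/r) = 181412 m/s ≈ 38.27 AU/year

Final answer: 38.27 AU/year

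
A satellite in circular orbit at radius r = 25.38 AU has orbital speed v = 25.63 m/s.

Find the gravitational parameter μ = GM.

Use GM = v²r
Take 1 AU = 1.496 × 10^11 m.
r = 25.38 AU = 3.79685 × 10^12 m
v = 25.63 m/s
v² = 656.897 m²/s²
GM = v²r = 656.897 × 3.79685 × 10^12 = 2.49414 × 10^15 m³/s²
GM ≈ 2.494 × 10^15 m³/s²

Final answer: GM = 2.494 × 10^15 m³/s²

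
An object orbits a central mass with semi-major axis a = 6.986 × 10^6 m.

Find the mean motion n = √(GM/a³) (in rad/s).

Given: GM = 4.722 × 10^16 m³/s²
a = 6.986 × 10^6 m
GM = 4.722 × 10^16 m³/s²
a³ = 3.40946 × 10^20 m³
GM/a³ = (4.722 × 10^16) / (3.40946 × 10^20) = 0.000138497 s⁻²
n = √(GM/a³) = 0.0117685 rad/s ≈ 0.01177 rad/s

Final answer: n = 0.01177 rad/s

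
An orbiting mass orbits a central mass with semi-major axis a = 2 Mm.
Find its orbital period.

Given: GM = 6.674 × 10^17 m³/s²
a = 2 Mm = 2 × 10^6 m
GM = 6.674 × 10^17 m³/s²
a³ = 8 × 10^18 m³
T = 2π √(a³/GM) = 2π √((8 × 10^18) / (6.674 × 10^17)) = 2π × 3.4622 s
T = 21.7536 s ≈ 21.75 seconds

Final answer: 21.75 seconds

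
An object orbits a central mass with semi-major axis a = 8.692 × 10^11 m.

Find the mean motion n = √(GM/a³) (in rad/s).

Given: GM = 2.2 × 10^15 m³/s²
a = 8.692 × 10^11 m
GM = 2.2 × 10^15 m³/s²
a³ = 6.56688 × 10^35 m³
GM/a³ = (2.2 × 10^15) / (6.56688 × 10^35) = 3.35014 × 10^-21 s⁻²
n = √(GM/a³) = 5.78804 × 10^-11 rad/s ≈ 5.788 × 10^-11 rad/s

Final answer: n = 5.788 × 10^-11 rad/s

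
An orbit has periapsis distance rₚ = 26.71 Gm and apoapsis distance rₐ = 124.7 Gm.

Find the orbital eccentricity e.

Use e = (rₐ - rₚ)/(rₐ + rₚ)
rₚ = 26.71 Gm = 2.671 × 10^10 m
rₐ = 124.7 Gm = 1.247 × 10^11 m
rₐ − rₚ = 9.799 × 10^10 m
rₐ + rₚ = 1.5141 × 10^11 m
e = (rₐ − rₚ)/(rₐ + rₚ) = 0.647183

Final answer: e = 0.6472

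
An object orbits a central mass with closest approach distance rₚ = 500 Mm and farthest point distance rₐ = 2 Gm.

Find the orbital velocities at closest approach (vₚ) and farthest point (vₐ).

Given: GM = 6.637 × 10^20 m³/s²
rₚ = 500 Mm = 5 × 10^8 m
rₐ = 2 Gm = 2 × 10^9 m
GM = 6.637 × 10^20 m³/s²
a = (rₚ + rₐ)/2 = 1.25 × 10^9 m
Vis-viva: v² = GM (2/r − 1/a)
vₚ² = 6.637 × 10^20 × (4 × 10^-9 − 8 × 10^-10) = 2.12384 × 10^12 m²/s²
vₚ = 1.45734 × 10^6 m/s ≈ 1457 km/s
vₐ² = 6.637 × 10^20 × (1 × 10^-9 − 8 × 10^-10) = 1.3274 × 10^11 m²/s²
vₐ = 364335 m/s ≈ 364.3 km/s

Final answer: vₚ = 1457 km/s, vₐ = 364.3 km/s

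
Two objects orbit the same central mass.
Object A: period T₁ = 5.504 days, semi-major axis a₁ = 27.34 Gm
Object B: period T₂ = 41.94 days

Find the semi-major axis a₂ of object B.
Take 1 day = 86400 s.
T₁ = 5.504 days = 475546 s
T₂ = 41.94 days = 3.62362 × 10^6 s
a₁ = 27.34 Gm = 2.734 × 10^10 m
Kepler's third law: (T₂/T₁)² = (a₂/a₁)³  ⇒  a₂ = a₁ (T₂/T₁)^(2/3)
T₂/T₁ = 7.61991
(T₂/T₁)^(2/3) = 3.87228
a₂ = 2.734 × 10^10 m × 3.87228 = 1.05868 × 10^11 m ≈ 105.9 Gm

Final answer: a₂ = 105.9 Gm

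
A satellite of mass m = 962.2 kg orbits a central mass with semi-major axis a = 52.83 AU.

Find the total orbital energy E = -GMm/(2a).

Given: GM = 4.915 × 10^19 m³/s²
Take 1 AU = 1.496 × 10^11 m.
a = 52.83 AU = 7.90337 × 10^12 m
GM = 4.915 × 10^19 m³/s²
2a = 1.58067 × 10^13 m
GMm = 4.915 × 10^19 × 962.2 = 4.72921 × 10^22 m³·kg/s²
E = −GMm/(2a) = -2.9919 × 10^9 J ≈ -2.992 GJ

Final answer: -2.992 GJ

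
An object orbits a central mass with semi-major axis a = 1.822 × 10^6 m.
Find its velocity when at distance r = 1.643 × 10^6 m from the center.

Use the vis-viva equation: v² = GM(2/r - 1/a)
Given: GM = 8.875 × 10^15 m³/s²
a = 1.822 × 10^6 m
r = 1.643 × 10^6 m
GM = 8.875 × 10^15 m³/s²
2/r − 1/a = 1.21729 × 10^-6 − 5.48847 × 10^-7 = 6.68438 × 10^-7 m⁻¹
v² = GM (2/r − 1/a) = 5.93239 × 10^9 m²/s²
v = 77022 m/s ≈ 77.02 km/s

Final answer: 77.02 km/s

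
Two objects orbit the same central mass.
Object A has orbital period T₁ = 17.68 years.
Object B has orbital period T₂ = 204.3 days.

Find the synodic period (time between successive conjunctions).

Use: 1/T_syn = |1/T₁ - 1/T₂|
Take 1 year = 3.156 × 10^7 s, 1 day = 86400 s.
T₁ = 17.68 years = 5.57981 × 10^8 s
T₂ = 204.3 days = 1.76515 × 10^7 s
1/T₁ = 1.79218 × 10^-9 s⁻¹
1/T₂ = 5.66523 × 10^-8 s⁻¹
|1/T₁ − 1/T₂| = 5.48602 × 10^-8 s⁻¹
T_syn = 1 / |1/T₁ − 1/T₂| = 1.82282 × 10^7 s ≈ 211 days

Final answer: T_syn = 211 days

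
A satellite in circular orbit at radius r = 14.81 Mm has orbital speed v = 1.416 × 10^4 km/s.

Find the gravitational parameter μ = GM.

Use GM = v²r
r = 14.81 Mm = 1.481 × 10^7 m
v = 1.416 × 10^4 km/s = 1.416 × 10^7 m/s
v² = 2.00506 × 10^14 m²/s²
GM = v²r = 2.00506 × 10^14 × 1.481 × 10^7 = 2.96949 × 10^21 m³/s²
GM ≈ 2.969 × 10^21 m³/s²

Final answer: GM = 2.969 × 10^21 m³/s²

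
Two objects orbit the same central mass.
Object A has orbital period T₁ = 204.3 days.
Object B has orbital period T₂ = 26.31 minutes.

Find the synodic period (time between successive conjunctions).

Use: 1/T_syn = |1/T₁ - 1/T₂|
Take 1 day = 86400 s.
T₁ = 204.3 days = 1.76515 × 10^7 s
T₂ = 26.31 minutes = 1578.6 s
1/T₁ = 5.66523 × 10^-8 s⁻¹
1/T₂ = 0.000633473 s⁻¹
|1/T₁ − 1/T₂| = 0.000633416 s⁻¹
T_syn = 1 / |1/T₁ − 1/T₂| = 1578.74 s ≈ 26.31 minutes

Final answer: T_syn = 26.31 minutes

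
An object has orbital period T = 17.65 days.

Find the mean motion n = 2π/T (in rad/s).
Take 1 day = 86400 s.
T = 17.65 days = 1.52496 × 10^6 s
n = 2π / (1.52496 × 10^6 s) = 4.12023 × 10^-6 rad/s ≈ 4.12 × 10^-6 rad/s

Final answer: n = 4.12 × 10^-6 rad/s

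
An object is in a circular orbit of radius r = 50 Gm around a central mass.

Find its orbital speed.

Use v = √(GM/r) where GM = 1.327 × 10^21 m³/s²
r = 50 Gm = 5 × 10^10 m
GM = 1.327 × 10^21 m³/s²
GM/r = (1.327 × 10^21) / (5 × 10^10) = 2.654 × 10^10 m²/s²
v = √(GM/r) = 162911 m/s ≈ 162.9 km/s

Final answer: 162.9 km/s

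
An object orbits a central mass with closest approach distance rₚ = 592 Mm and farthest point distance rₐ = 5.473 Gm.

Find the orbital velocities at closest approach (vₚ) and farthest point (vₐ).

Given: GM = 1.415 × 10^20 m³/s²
rₚ = 592 Mm = 5.92 × 10^8 m
rₐ = 5.473 Gm = 5.473 × 10^9 m
GM = 1.415 × 10^20 m³/s²
a = (rₚ + rₐ)/2 = 3.0325 × 10^9 m
Vis-viva: v² = GM (2/r − 1/a)
vₚ² = 1.415 × 10^20 × (3.37838 × 10^-9 − 3.29761 × 10^-10) = 4.31379 × 10^11 m²/s²
vₚ = 656795 m/s ≈ 656.8 km/s
vₐ² = 1.415 × 10^20 × (3.6543 × 10^-10 − 3.29761 × 10^-10) = 5.04722 × 10^9 m²/s²
vₐ = 71043.8 m/s ≈ 71.04 km/s

Final answer: vₚ = 656.8 km/s, vₐ = 71.04 km/s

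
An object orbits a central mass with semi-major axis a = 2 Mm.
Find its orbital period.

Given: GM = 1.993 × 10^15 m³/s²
a = 2 Mm = 2 × 10^6 m
GM = 1.993 × 10^15 m³/s²
a³ = 8 × 10^18 m³
T = 2π √(a³/GM) = 2π √((8 × 10^18) / (1.993 × 10^15)) = 2π × 63.3565 s
T = 398.081 s ≈ 6.635 minutes

Final answer: 6.635 minutes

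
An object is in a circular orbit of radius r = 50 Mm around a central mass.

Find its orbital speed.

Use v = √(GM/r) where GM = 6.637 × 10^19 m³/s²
r = 50 Mm = 5 × 10^7 m
GM = 6.637 × 10^19 m³/s²
GM/r = (6.637 × 10^19) / (5 × 10^7) = 1.3274 × 10^12 m²/s²
v = √(GM/r) = 1.15213 × 10^6 m/s ≈ 1152 km/s

Final answer: 1152 km/s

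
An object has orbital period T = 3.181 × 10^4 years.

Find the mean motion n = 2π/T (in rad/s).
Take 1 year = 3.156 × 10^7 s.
T = 3.181 × 10^4 years = 1.00392 × 10^12 s
n = 2π / (1.00392 × 10^12 s) = 6.25863 × 10^-12 rad/s ≈ 6.259 × 10^-12 rad/s

Final answer: n = 6.259 × 10^-12 rad/s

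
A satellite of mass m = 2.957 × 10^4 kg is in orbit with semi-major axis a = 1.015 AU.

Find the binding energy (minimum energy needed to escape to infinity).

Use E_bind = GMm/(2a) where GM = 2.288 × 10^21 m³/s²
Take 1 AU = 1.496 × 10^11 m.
a = 1.015 AU = 1.51844 × 10^11 m
GM = 2.288 × 10^21 m³/s²
m = 2.957 × 10^4 kg
GMm = 2.288 × 10^21 × 29570 = 6.76562 × 10^25 m³·kg/s²
2a = 3.03688 × 10^11 m
E_bind = GMm/(2a) = 2.22782 × 10^14 J ≈ 222.8 TJ

Final answer: 222.8 TJ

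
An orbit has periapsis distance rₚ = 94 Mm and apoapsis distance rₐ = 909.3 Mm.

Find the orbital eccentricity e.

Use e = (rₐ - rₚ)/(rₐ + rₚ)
rₚ = 94 Mm = 9.4 × 10^7 m
rₐ = 909.3 Mm = 9.093 × 10^8 m
rₐ − rₚ = 8.153 × 10^8 m
rₐ + rₚ = 1.0033 × 10^9 m
e = (rₐ − rₚ)/(rₐ + rₚ) = 0.812618

Final answer: e = 0.8126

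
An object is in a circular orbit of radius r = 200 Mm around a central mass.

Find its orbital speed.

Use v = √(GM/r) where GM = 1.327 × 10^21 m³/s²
r = 200 Mm = 2 × 10^8 m
GM = 1.327 × 10^21 m³/s²
GM/r = (1.327 × 10^21) / (2 × 10^8) = 6.635 × 10^12 m²/s²
v = √(GM/r) = 2.57585 × 10^6 m/s ≈ 2576 km/s

Final answer: 2576 km/s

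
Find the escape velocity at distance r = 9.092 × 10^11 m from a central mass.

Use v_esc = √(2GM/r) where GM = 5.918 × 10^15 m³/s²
r = 9.092 × 10^11 m
GM = 5.918 × 10^15 m³/s²
2GM/r = 2 × (5.918 × 10^15) / (9.092 × 10^11) = 13018 m²/s²
v_esc = √(2GM/r) = 114.097 m/s ≈ 114.1 m/s

Final answer: 114.1 m/s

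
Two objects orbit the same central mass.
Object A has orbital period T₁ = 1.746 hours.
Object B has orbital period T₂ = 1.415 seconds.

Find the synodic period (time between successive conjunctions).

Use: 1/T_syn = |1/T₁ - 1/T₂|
T₁ = 1.746 hours = 6285.6 s
T₂ = 1.415 seconds
1/T₁ = 0.000159094 s⁻¹
1/T₂ = 0.706714 s⁻¹
|1/T₁ − 1/T₂| = 0.706555 s⁻¹
T_syn = 1 / |1/T₁ − 1/T₂| = 1.41532 s ≈ 1.415 seconds

Final answer: T_syn = 1.415 seconds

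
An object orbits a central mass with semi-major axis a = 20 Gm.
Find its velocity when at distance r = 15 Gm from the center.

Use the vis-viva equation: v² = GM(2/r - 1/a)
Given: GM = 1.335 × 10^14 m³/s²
a = 20 Gm = 2 × 10^10 m
r = 15 Gm = 1.5 × 10^10 m
GM = 1.335 × 10^14 m³/s²
2/r − 1/a = 1.33333 × 10^-10 − 5 × 10^-11 = 8.33333 × 10^-11 m⁻¹
v² = GM (2/r − 1/a) = 11125 m²/s²
v = 105.475 m/s ≈ 105.5 m/s

Final answer: 105.5 m/s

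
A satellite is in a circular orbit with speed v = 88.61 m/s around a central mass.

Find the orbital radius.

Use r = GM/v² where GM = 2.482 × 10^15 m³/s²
v = 88.61 m/s
GM = 2.482 × 10^15 m³/s²
v² = 7851.73 m²/s²
r = GM/v² = (2.482 × 10^15) / 7851.73 = 3.16109 × 10^11 m ≈ 316.1 Gm

Final answer: 316.1 Gm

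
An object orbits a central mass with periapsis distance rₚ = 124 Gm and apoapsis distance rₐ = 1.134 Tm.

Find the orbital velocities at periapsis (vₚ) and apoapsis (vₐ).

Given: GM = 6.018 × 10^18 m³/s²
rₚ = 124 Gm = 1.24 × 10^11 m
rₐ = 1.134 Tm = 1.134 × 10^12 m
GM = 6.018 × 10^18 m³/s²
a = (rₚ + rₐ)/2 = 6.29 × 10^11 m
Vis-viva: v² = GM (2/r − 1/a)
vₚ² = 6.018 × 10^18 × (1.6129 × 10^-11 − 1.58983 × 10^-12) = 8.74969 × 10^7 m²/s²
vₚ = 9353.98 m/s ≈ 9.354 km/s
vₐ² = 6.018 × 10^18 × (1.76367 × 10^-12 − 1.58983 × 10^-12) = 1.04619 × 10^6 m²/s²
vₐ = 1022.83 m/s ≈ 1.023 km/s

Final answer: vₚ = 9.354 km/s, vₐ = 1.023 km/s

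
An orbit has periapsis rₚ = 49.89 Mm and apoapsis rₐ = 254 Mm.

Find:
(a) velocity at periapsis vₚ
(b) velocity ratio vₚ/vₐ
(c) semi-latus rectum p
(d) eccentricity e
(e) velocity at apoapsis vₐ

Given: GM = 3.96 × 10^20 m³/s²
rₚ = 49.89 Mm = 4.989 × 10^7 m
rₐ = 254 Mm = 2.54 × 10^8 m
GM = 3.96 × 10^20 m³/s²
a = (rₚ + rₐ)/2 = 1.51945 × 10^8 m
e = (rₐ − rₚ)/(rₐ + rₚ) = (2.0411 × 10^8) / (3.0389 × 10^8) = 0.671658
(a) vₚ² = GM (2/rₚ − 1/a) = 3.96 × 10^20 × (4.00882 × 10^-8 − 6.58133 × 10^-9) = 1.32687 × 10^13 m²/s²;  vₚ = 3.64263 × 10^6 m/s ≈ 3643 km/s
(b) vₚ/vₐ = rₐ/rₚ (angular momentum) = (2.54 × 10^8) / (4.989 × 10^7) = 5.0912 ≈ 5.091
(c) 1 − e² = 0.548876;  p = a(1 − e²) = 1.51945 × 10^8 × 0.548876 = 8.3399 × 10^7 m ≈ 83.4 Mm
(d) e = 0.671658 ≈ 0.6717
(e) vₐ² = GM (2/rₐ − 1/a) = 3.96 × 10^20 × (7.87402 × 10^-9 − 6.58133 × 10^-9) = 5.11904 × 10^11 m²/s²;  vₐ = 715475 m/s ≈ 715.5 km/s

Final answer:
(a) velocity at periapsis vₚ = 3643 km/s
(b) velocity ratio vₚ/vₐ = 5.091
(c) semi-latus rectum p = 83.4 Mm
(d) eccentricity e = 0.6717
(e) velocity at apoapsis vₐ = 715.5 km/s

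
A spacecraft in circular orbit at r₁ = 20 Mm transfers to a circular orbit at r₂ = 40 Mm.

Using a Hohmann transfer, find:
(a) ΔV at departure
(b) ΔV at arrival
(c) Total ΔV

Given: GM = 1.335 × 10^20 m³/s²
r₁ = 20 Mm = 2 × 10^7 m
r₂ = 40 Mm = 4 × 10^7 m
GM = 1.335 × 10^20 m³/s²
Transfer ellipse: a_t = (r₁ + r₂)/2 = 3 × 10^7 m
Circular speed at r₁: v₁ = √(GM/r₁) = 2.5836 × 10^6 m/s
Transfer speed at r₁ (periapsis): v₁ₜ = √(GM(2/r₁ − 1/a_t)) = 2.98329 × 10^6 m/s
(a) ΔV₁ = v₁ₜ − v₁ = 399685 m/s ≈ 399.7 km/s
Circular speed at r₂: v₂ = √(GM/r₂) = 1.82688 × 10^6 m/s
Transfer speed at r₂ (apoapsis): v₂ₜ = √(GM(2/r₂ − 1/a_t)) = 1.49164 × 10^6 m/s
(b) ΔV₂ = v₂ − v₂ₜ = 335239 m/s ≈ 335.2 km/s
(c) ΔV_total = ΔV₁ + ΔV₂ = 734924 m/s ≈ 734.9 km/s

Final answer:
(a) ΔV₁ = 399.7 km/s
(b) ΔV₂ = 335.2 km/s
(c) ΔV_total = 734.9 km/s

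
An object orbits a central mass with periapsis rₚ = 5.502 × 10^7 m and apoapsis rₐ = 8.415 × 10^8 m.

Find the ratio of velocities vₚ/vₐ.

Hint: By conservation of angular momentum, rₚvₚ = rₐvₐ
rₚ = 5.502 × 10^7 m
rₐ = 8.415 × 10^8 m
rₚvₚ = rₐvₐ  ⇒  vₚ/vₐ = rₐ/rₚ
vₚ/vₐ = (8.415 × 10^8) / (5.502 × 10^7) = 15.2944

Final answer: vₚ/vₐ = 15.29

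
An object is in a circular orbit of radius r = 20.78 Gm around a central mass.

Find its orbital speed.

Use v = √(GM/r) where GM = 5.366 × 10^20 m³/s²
r = 20.78 Gm = 2.078 × 10^10 m
GM = 5.366 × 10^20 m³/s²
GM/r = (5.366 × 10^20) / (2.078 × 10^10) = 2.58229 × 10^10 m²/s²
v = √(GM/r) = 160695 m/s ≈ 160.7 km/s

Final answer: 160.7 km/s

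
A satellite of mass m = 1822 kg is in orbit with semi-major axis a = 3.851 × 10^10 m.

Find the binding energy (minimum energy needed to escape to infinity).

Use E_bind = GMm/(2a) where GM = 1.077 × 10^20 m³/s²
a = 3.851 × 10^10 m
GM = 1.077 × 10^20 m³/s²
m = 1822 kg
GMm = 1.077 × 10^20 × 1822 = 1.96229 × 10^23 m³·kg/s²
2a = 7.702 × 10^10 m
E_bind = GMm/(2a) = 2.54777 × 10^12 J ≈ 2.548 TJ

Final answer: 2.548 TJ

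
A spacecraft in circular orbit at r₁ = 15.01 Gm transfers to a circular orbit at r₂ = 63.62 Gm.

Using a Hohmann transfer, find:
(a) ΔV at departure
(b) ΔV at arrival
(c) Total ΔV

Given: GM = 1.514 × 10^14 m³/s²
r₁ = 15.01 Gm = 1.501 × 10^10 m
r₂ = 63.62 Gm = 6.362 × 10^10 m
GM = 1.514 × 10^14 m³/s²
Transfer ellipse: a_t = (r₁ + r₂)/2 = 3.9315 × 10^10 m
Circular speed at r₁: v₁ = √(GM/r₁) = 100.432 m/s
Transfer speed at r₁ (periapsis): v₁ₜ = √(GM(2/r₁ − 1/a_t)) = 127.759 m/s
(a) ΔV₁ = v₁ₜ − v₁ = 27.3265 m/s ≈ 27.33 m/s
Circular speed at r₂: v₂ = √(GM/r₂) = 48.7827 m/s
Transfer speed at r₂ (apoapsis): v₂ₜ = √(GM(2/r₂ − 1/a_t)) = 30.1424 m/s
(b) ΔV₂ = v₂ − v₂ₜ = 18.6404 m/s ≈ 18.64 m/s
(c) ΔV_total = ΔV₁ + ΔV₂ = 45.9669 m/s ≈ 45.97 m/s

Final answer:
(a) ΔV₁ = 27.33 m/s
(b) ΔV₂ = 18.64 m/s
(c) ΔV_total = 45.97 m/s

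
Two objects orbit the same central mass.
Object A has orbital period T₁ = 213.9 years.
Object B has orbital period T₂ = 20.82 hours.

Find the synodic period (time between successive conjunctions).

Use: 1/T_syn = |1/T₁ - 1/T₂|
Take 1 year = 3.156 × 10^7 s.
T₁ = 213.9 years = 6.75068 × 10^9 s
T₂ = 20.82 hours = 74952 s
1/T₁ = 1.48133 × 10^-10 s⁻¹
1/T₂ = 1.33419 × 10^-5 s⁻¹
|1/T₁ − 1/T₂| = 1.33417 × 10^-5 s⁻¹
T_syn = 1 / |1/T₁ − 1/T₂| = 74952.8 s ≈ 20.82 hours

Final answer: T_syn = 20.82 hours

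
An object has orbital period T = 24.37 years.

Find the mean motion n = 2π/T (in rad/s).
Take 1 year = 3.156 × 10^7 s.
T = 24.37 years = 7.69117 × 10^8 s
n = 2π / (7.69117 × 10^8 s) = 8.16935 × 10^-9 rad/s ≈ 8.169 × 10^-9 rad/s

Final answer: n = 8.169 × 10^-9 rad/s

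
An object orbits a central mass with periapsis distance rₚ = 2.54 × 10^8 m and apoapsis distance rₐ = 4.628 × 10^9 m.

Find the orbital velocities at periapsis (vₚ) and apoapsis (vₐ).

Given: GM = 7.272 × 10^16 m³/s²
rₚ = 2.54 × 10^8 m
rₐ = 4.628 × 10^9 m
GM = 7.272 × 10^16 m³/s²
a = (rₚ + rₐ)/2 = 2.441 × 10^9 m
Vis-viva: v² = GM (2/r − 1/a)
vₚ² = 7.272 × 10^16 × (7.87402 × 10^-9 − 4.09668 × 10^-10) = 5.42807 × 10^8 m²/s²
vₚ = 23298.2 m/s ≈ 23.3 km/s
vₐ² = 7.272 × 10^16 × (4.32152 × 10^-10 − 4.09668 × 10^-10) = 1.63503 × 10^6 m²/s²
vₐ = 1278.68 m/s ≈ 1.279 km/s

Final answer: vₚ = 23.3 km/s, vₐ = 1.279 km/s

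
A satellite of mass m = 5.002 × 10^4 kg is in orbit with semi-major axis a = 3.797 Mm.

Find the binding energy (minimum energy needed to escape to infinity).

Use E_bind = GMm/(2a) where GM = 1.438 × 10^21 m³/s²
a = 3.797 Mm = 3.797 × 10^6 m
GM = 1.438 × 10^21 m³/s²
m = 5.002 × 10^4 kg
GMm = 1.438 × 10^21 × 50020 = 7.19288 × 10^25 m³·kg/s²
2a = 7.594 × 10^6 m
E_bind = GMm/(2a) = 9.47179 × 10^18 J ≈ 9.472 EJ

Final answer: 9.472 EJ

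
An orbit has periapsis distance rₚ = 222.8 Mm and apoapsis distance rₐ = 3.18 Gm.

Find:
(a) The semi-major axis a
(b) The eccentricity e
rₚ = 222.8 Mm = 2.228 × 10^8 m
rₐ = 3.18 Gm = 3.18 × 10^9 m
(a) a = (rₚ + rₐ)/2 = 1.7014 × 10^9 m ≈ 1.701 Gm
(b) e = (rₐ − rₚ)/(rₐ + rₚ) = (2.9572 × 10^9) / (3.4028 × 10^9) = 0.869049

Final answer:
(a) a = 1.701 Gm
(b) e = 0.869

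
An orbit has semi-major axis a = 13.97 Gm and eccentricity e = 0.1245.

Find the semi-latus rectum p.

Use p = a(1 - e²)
a = 13.97 Gm = 1.397 × 10^10 m
e = 0.1245,  e² = 0.0155003,  1 − e² = 0.9845
p = a(1 − e²) = 1.397 × 10^10 m × 0.9845 = 1.37535 × 10^10 m ≈ 13.75 Gm

Final answer: p = 13.75 Gm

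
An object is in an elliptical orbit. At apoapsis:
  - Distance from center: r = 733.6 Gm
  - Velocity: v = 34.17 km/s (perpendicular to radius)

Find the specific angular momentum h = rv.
r = 733.6 Gm = 7.336 × 10^11 m
v = 34.17 km/s = 34170 m/s
h = rv = 7.336 × 10^11 × 34170 = 2.50671 × 10^16 m²/s ≈ 2.507 × 10^16 m²/s

Final answer: h = 2.507 × 10^16 m²/s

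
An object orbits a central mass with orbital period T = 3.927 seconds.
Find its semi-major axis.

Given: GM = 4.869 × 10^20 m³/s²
T = 3.927 seconds
GM = 4.869 × 10^20 m³/s²
Kepler's third law: a³ = GM T² / (4π²)
T² = 15.4213 s²
a³ = (4.869 × 10^20) × 15.4213 / (4π²) = 1.90196 × 10^20 m³
a = (a³)^(1/3) = 5.75088 × 10^6 m ≈ 5.751 Mm

Final answer: 5.751 Mm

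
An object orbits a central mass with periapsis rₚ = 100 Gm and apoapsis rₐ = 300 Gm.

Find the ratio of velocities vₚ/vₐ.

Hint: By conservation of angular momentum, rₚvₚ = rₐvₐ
rₚ = 100 Gm = 1 × 10^11 m
rₐ = 300 Gm = 3 × 10^11 m
rₚvₚ = rₐvₐ  ⇒  vₚ/vₐ = rₐ/rₚ
vₚ/vₐ = (3 × 10^11) / (1 × 10^11) = 3

Final answer: vₚ/vₐ = 3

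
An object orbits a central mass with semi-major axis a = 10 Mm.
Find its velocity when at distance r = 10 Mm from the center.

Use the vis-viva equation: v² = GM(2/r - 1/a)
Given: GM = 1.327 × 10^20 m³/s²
a = 10 Mm = 1 × 10^7 m
r = 10 Mm = 1 × 10^7 m
GM = 1.327 × 10^20 m³/s²
2/r − 1/a = 2 × 10^-7 − 1 × 10^-7 = 1 × 10^-7 m⁻¹
v² = GM (2/r − 1/a) = 1.327 × 10^13 m²/s²
v = 3.6428 × 10^6 m/s ≈ 3643 km/s

Final answer: 3643 km/s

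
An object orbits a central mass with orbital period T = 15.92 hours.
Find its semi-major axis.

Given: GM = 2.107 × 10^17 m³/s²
T = 15.92 hours = 57312 s
GM = 2.107 × 10^17 m³/s²
Kepler's third law: a³ = GM T² / (4π²)
T² = 3.28467 × 10^9 s²
a³ = (2.107 × 10^17) × (3.28467 × 10^9) / (4π²) = 1.75306 × 10^25 m³
a = (a³)^(1/3) = 2.59776 × 10^8 m ≈ 2.598 × 10^8 m

Final answer: 2.598 × 10^8 m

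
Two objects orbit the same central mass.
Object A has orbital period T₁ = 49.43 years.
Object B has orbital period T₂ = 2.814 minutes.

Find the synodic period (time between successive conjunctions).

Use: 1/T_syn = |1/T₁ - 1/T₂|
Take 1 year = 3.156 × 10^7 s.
T₁ = 49.43 years = 1.56001 × 10^9 s
T₂ = 2.814 minutes = 168.84 s
1/T₁ = 6.41021 × 10^-10 s⁻¹
1/T₂ = 0.00592277 s⁻¹
|1/T₁ − 1/T₂| = 0.00592277 s⁻¹
T_syn = 1 / |1/T₁ − 1/T₂| = 168.84 s ≈ 2.814 minutes

Final answer: T_syn = 2.814 minutes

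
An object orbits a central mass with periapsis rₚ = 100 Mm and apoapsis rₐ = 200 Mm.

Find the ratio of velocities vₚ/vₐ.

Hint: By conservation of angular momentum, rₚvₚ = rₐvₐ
rₚ = 100 Mm = 1 × 10^8 m
rₐ = 200 Mm = 2 × 10^8 m
rₚvₚ = rₐvₐ  ⇒  vₚ/vₐ = rₐ/rₚ
vₚ/vₐ = (2 × 10^8) / (1 × 10^8) = 2

Final answer: vₚ/vₐ = 2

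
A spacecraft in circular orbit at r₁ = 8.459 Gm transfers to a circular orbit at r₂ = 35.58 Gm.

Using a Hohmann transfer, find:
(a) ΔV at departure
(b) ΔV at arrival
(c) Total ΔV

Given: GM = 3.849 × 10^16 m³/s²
r₁ = 8.459 Gm = 8.459 × 10^9 m
r₂ = 35.58 Gm = 3.558 × 10^10 m
GM = 3.849 × 10^16 m³/s²
Transfer ellipse: a_t = (r₁ + r₂)/2 = 2.20195 × 10^10 m
Circular speed at r₁: v₁ = √(GM/r₁) = 2133.12 m/s
Transfer speed at r₁ (periapsis): v₁ₜ = √(GM(2/r₁ − 1/a_t)) = 2711.53 m/s
(a) ΔV₁ = v₁ₜ − v₁ = 578.41 m/s ≈ 578.4 m/s
Circular speed at r₂: v₂ = √(GM/r₂) = 1040.09 m/s
Transfer speed at r₂ (apoapsis): v₂ₜ = √(GM(2/r₂ − 1/a_t)) = 644.654 m/s
(b) ΔV₂ = v₂ − v₂ₜ = 395.436 m/s ≈ 395.4 m/s
(c) ΔV_total = ΔV₁ + ΔV₂ = 973.846 m/s ≈ 973.8 m/s

Final answer:
(a) ΔV₁ = 578.4 m/s
(b) ΔV₂ = 395.4 m/s
(c) ΔV_total = 973.8 m/s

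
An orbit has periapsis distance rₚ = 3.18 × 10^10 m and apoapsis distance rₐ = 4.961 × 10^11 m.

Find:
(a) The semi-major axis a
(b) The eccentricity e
rₚ = 3.18 × 10^10 m
rₐ = 4.961 × 10^11 m
(a) a = (rₚ + rₐ)/2 = 2.6395 × 10^11 m ≈ 2.639 × 10^11 m
(b) e = (rₐ − rₚ)/(rₐ + rₚ) = (4.643 × 10^11) / (5.279 × 10^11) = 0.879523

Final answer:
(a) a = 2.639 × 10^11 m
(b) e = 0.8795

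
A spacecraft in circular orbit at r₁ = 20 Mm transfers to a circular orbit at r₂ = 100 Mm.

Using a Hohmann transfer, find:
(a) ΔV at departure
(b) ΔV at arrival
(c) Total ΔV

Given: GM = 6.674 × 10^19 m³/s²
r₁ = 20 Mm = 2 × 10^7 m
r₂ = 100 Mm = 1 × 10^8 m
GM = 6.674 × 10^19 m³/s²
Transfer ellipse: a_t = (r₁ + r₂)/2 = 6 × 10^7 m
Circular speed at r₁: v₁ = √(GM/r₁) = 1.82675 × 10^6 m/s
Transfer speed at r₁ (periapsis): v₁ₜ = √(GM(2/r₁ − 1/a_t)) = 2.35832 × 10^6 m/s
(a) ΔV₁ = v₁ₜ − v₁ = 531573 m/s ≈ 531.6 km/s
Circular speed at r₂: v₂ = √(GM/r₂) = 816946 m/s
Transfer speed at r₂ (apoapsis): v₂ₜ = √(GM(2/r₂ − 1/a_t)) = 471664 m/s
(b) ΔV₂ = v₂ − v₂ₜ = 345282 m/s ≈ 345.3 km/s
(c) ΔV_total = ΔV₁ + ΔV₂ = 876855 m/s ≈ 876.9 km/s

Final answer:
(a) ΔV₁ = 531.6 km/s
(b) ΔV₂ = 345.3 km/s
(c) ΔV_total = 876.9 km/s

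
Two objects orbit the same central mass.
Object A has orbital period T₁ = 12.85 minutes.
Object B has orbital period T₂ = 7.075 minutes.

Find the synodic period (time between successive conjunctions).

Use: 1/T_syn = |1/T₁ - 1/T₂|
T₁ = 12.85 minutes = 771 s
T₂ = 7.075 minutes = 424.5 s
1/T₁ = 0.00129702 s⁻¹
1/T₂ = 0.00235571 s⁻¹
|1/T₁ − 1/T₂| = 0.0010587 s⁻¹
T_syn = 1 / |1/T₁ − 1/T₂| = 944.558 s ≈ 15.74 minutes

Final answer: T_syn = 15.74 minutes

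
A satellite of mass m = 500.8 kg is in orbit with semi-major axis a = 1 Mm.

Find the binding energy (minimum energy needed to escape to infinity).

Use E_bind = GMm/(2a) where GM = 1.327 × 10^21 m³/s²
a = 1 Mm = 1 × 10^6 m
GM = 1.327 × 10^21 m³/s²
m = 500.8 kg
GMm = 1.327 × 10^21 × 500.8 = 6.64562 × 10^23 m³·kg/s²
2a = 2 × 10^6 m
E_bind = GMm/(2a) = 3.32281 × 10^17 J ≈ 332.3 PJ

Final answer: 332.3 PJ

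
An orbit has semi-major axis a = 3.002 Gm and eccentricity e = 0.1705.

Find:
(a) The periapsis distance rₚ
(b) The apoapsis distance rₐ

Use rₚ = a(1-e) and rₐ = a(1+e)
a = 3.002 Gm = 3.002 × 10^9 m
e = 0.1705:  1 − e = 0.8295,  1 + e = 1.1705
(a) rₚ = a(1 − e) = 3.002 × 10^9 m × 0.8295 = 2.49016 × 10^9 m ≈ 2.49 Gm
(b) rₐ = a(1 + e) = 3.002 × 10^9 m × 1.1705 = 3.51384 × 10^9 m ≈ 3.514 Gm

Final answer:
(a) rₚ = 2.49 Gm
(b) rₐ = 3.514 Gm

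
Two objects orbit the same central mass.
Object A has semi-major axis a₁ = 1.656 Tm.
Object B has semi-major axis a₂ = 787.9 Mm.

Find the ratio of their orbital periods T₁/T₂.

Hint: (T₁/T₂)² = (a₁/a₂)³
a₁ = 1.656 Tm = 1.656 × 10^12 m
a₂ = 787.9 Mm = 7.879 × 10^8 m
a₁/a₂ = 2101.79
T₁/T₂ = (a₁/a₂)^(3/2) = (2101.79)^1.5 = 96357.1

Final answer: T₁/T₂ = 9.636 × 10^4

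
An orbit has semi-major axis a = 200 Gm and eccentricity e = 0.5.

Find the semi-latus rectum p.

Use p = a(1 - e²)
a = 200 Gm = 2 × 10^11 m
e = 0.5,  e² = 0.25,  1 − e² = 0.75
p = a(1 − e²) = 2 × 10^11 m × 0.75 = 1.5 × 10^11 m ≈ 150 Gm

Final answer: p = 150 Gm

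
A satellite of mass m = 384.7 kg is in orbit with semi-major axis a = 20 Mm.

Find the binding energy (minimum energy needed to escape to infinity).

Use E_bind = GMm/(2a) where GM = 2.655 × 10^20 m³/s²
a = 20 Mm = 2 × 10^7 m
GM = 2.655 × 10^20 m³/s²
m = 384.7 kg
GMm = 2.655 × 10^20 × 384.7 = 1.02138 × 10^23 m³·kg/s²
2a = 4 × 10^7 m
E_bind = GMm/(2a) = 2.55345 × 10^15 J ≈ 2.553 PJ

Final answer: 2.553 PJ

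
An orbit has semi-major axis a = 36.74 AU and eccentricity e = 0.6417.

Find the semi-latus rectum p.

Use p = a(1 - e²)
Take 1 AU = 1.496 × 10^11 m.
a = 36.74 AU = 5.4963 × 10^12 m
e = 0.6417,  e² = 0.411779,  1 − e² = 0.588221
p = a(1 − e²) = 5.4963 × 10^12 m × 0.588221 = 3.23304 × 10^12 m ≈ 21.61 AU

Final answer: p = 21.61 AU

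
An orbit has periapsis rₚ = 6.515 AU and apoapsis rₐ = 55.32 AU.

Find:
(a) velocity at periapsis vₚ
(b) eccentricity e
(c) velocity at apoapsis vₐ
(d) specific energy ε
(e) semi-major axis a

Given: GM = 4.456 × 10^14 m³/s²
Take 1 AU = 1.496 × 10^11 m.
rₚ = 6.515 AU = 9.74644 × 10^11 m
rₐ = 55.32 AU = 8.27587 × 10^12 m
GM = 4.456 × 10^14 m³/s²
a = (rₚ + rₐ)/2 = 4.62526 × 10^12 m
e = (rₐ − rₚ)/(rₐ + rₚ) = (7.30123 × 10^12) / (9.25052 × 10^12) = 0.789278
(a) vₚ² = GM (2/rₚ − 1/a) = 4.456 × 10^14 × (2.05203 × 10^-12 − 2.16204 × 10^-13) = 818.045 m²/s²;  vₚ = 28.6015 m/s ≈ 28.6 m/s
(b) e = 0.789278 ≈ 0.7893
(c) vₐ² = GM (2/rₐ − 1/a) = 4.456 × 10^14 × (2.41666 × 10^-13 − 2.16204 × 10^-13) = 11.346 m²/s²;  vₐ = 3.36838 m/s ≈ 3.368 m/s
(d) 2a = 9.25052 × 10^12 m;  ε = −GM/(2a) = -48.1703 J/kg ≈ -48.17 J/kg
(e) a = 4.62526 × 10^12 m ≈ 30.92 AU

Final answer:
(a) velocity at periapsis vₚ = 28.6 m/s
(b) eccentricity e = 0.7893
(c) velocity at apoapsis vₐ = 3.368 m/s
(d) specific energy ε = -48.17 J/kg
(e) semi-major axis a = 30.92 AU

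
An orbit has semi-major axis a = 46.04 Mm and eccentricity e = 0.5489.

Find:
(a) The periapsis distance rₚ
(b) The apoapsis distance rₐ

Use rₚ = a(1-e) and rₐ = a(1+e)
a = 46.04 Mm = 4.604 × 10^7 m
e = 0.5489:  1 − e = 0.4511,  1 + e = 1.5489
(a) rₚ = a(1 − e) = 4.604 × 10^7 m × 0.4511 = 2.07686 × 10^7 m ≈ 20.77 Mm
(b) rₐ = a(1 + e) = 4.604 × 10^7 m × 1.5489 = 7.13114 × 10^7 m ≈ 71.31 Mm

Final answer:
(a) rₚ = 20.77 Mm
(b) rₐ = 71.31 Mm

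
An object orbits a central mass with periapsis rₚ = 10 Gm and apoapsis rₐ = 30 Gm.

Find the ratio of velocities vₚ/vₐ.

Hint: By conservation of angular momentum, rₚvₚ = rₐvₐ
rₚ = 10 Gm = 1 × 10^10 m
rₐ = 30 Gm = 3 × 10^10 m
rₚvₚ = rₐvₐ  ⇒  vₚ/vₐ = rₐ/rₚ
vₚ/vₐ = (3 × 10^10) / (1 × 10^10) = 3

Final answer: vₚ/vₐ = 3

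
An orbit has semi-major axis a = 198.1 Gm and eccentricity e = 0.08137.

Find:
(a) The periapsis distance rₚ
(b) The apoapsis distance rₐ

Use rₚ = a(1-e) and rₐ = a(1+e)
a = 198.1 Gm = 1.981 × 10^11 m
e = 0.08137:  1 − e = 0.91863,  1 + e = 1.08137
(a) rₚ = a(1 − e) = 1.981 × 10^11 m × 0.91863 = 1.81981 × 10^11 m ≈ 182 Gm
(b) rₐ = a(1 + e) = 1.981 × 10^11 m × 1.08137 = 2.14219 × 10^11 m ≈ 214.2 Gm

Final answer:
(a) rₚ = 182 Gm
(b) rₐ = 214.2 Gm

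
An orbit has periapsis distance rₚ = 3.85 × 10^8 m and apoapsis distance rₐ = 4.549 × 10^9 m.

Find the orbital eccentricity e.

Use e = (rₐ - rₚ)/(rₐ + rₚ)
rₚ = 3.85 × 10^8 m
rₐ = 4.549 × 10^9 m
rₐ − rₚ = 4.164 × 10^9 m
rₐ + rₚ = 4.934 × 10^9 m
e = (rₐ − rₚ)/(rₐ + rₚ) = 0.84394

Final answer: e = 0.8439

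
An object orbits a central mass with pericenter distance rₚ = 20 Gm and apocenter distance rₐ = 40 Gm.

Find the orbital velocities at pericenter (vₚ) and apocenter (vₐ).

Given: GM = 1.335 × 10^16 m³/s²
rₚ = 20 Gm = 2 × 10^10 m
rₐ = 40 Gm = 4 × 10^10 m
GM = 1.335 × 10^16 m³/s²
a = (rₚ + rₐ)/2 = 3 × 10^10 m
Vis-viva: v² = GM (2/r − 1/a)
vₚ² = 1.335 × 10^16 × (1 × 10^-10 − 3.33333 × 10^-11) = 890000 m²/s²
vₚ = 943.398 m/s ≈ 943.4 m/s
vₐ² = 1.335 × 10^16 × (5 × 10^-11 − 3.33333 × 10^-11) = 222500 m²/s²
vₐ = 471.699 m/s ≈ 471.7 m/s

Final answer: vₚ = 943.4 m/s, vₐ = 471.7 m/s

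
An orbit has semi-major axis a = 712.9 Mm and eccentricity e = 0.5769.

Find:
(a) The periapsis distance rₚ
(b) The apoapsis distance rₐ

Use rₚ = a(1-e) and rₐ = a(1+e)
a = 712.9 Mm = 7.129 × 10^8 m
e = 0.5769:  1 − e = 0.4231,  1 + e = 1.5769
(a) rₚ = a(1 − e) = 7.129 × 10^8 m × 0.4231 = 3.01628 × 10^8 m ≈ 301.6 Mm
(b) rₐ = a(1 + e) = 7.129 × 10^8 m × 1.5769 = 1.12417 × 10^9 m ≈ 1.124 Gm

Final answer:
(a) rₚ = 301.6 Mm
(b) rₐ = 1.124 Gm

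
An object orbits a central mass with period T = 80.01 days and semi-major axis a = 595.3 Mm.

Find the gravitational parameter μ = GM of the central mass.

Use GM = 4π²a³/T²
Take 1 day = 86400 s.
T = 80.01 days = 6.91286 × 10^6 s
a = 595.3 Mm = 5.953 × 10^8 m
a³ = 2.10964 × 10^26 m³
T² = 4.77877 × 10^13 s²
GM = 4π² × (2.10964 × 10^26) / (4.77877 × 10^13) = 1.74282 × 10^14 m³/s²
GM ≈ 1.743 × 10^14 m³/s²

Final answer: GM = 1.743 × 10^14 m³/s²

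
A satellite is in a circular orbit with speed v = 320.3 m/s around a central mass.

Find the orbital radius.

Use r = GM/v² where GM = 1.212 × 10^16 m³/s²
v = 320.3 m/s
GM = 1.212 × 10^16 m³/s²
v² = 102592 m²/s²
r = GM/v² = (1.212 × 10^16) / 102592 = 1.18138 × 10^11 m ≈ 118.1 Gm

Final answer: 118.1 Gm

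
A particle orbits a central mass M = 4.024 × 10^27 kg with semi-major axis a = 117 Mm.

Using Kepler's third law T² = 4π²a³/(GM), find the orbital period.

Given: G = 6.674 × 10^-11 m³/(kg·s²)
M = 4.024 × 10^27 kg
GM = G × M = 6.674 × 10^-11 × 4.024 × 10^27 = 2.68562 × 10^17 m³/s²
a = 117 Mm = 1.17 × 10^8 m
a³ = 1.60161 × 10^24 m³
T = 2π √(a³/GM) = 2π √((1.60161 × 10^24) / (2.68562 × 10^17)) = 2π × 2442.06 s
T = 15343.9 s ≈ 4.262 hours

Final answer: 4.262 hours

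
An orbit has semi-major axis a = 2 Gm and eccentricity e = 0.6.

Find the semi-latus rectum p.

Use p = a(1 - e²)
a = 2 Gm = 2 × 10^9 m
e = 0.6,  e² = 0.36,  1 − e² = 0.64
p = a(1 − e²) = 2 × 10^9 m × 0.64 = 1.28 × 10^9 m ≈ 1.28 Gm

Final answer: p = 1.28 Gm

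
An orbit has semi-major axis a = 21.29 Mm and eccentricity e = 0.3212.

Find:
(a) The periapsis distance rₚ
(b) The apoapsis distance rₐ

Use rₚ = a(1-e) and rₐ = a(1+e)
a = 21.29 Mm = 2.129 × 10^7 m
e = 0.3212:  1 − e = 0.6788,  1 + e = 1.3212
(a) rₚ = a(1 − e) = 2.129 × 10^7 m × 0.6788 = 1.44517 × 10^7 m ≈ 14.45 Mm
(b) rₐ = a(1 + e) = 2.129 × 10^7 m × 1.3212 = 2.81283 × 10^7 m ≈ 28.13 Mm

Final answer:
(a) rₚ = 14.45 Mm
(b) rₐ = 28.13 Mm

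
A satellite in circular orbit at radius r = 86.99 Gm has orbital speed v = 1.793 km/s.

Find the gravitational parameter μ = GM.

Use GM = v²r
r = 86.99 Gm = 8.699 × 10^10 m
v = 1.793 km/s = 1793 m/s
v² = 3.21485 × 10^6 m²/s²
GM = v²r = 3.21485 × 10^6 × 8.699 × 10^10 = 2.7966 × 10^17 m³/s²
GM ≈ 2.797 × 10^17 m³/s²

Final answer: GM = 2.797 × 10^17 m³/s²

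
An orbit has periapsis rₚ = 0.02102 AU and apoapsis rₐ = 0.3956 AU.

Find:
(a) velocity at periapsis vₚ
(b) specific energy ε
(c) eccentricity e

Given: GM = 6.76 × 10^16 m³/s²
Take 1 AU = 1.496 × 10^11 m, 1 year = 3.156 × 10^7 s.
rₚ = 0.02102 AU = 3.14459 × 10^9 m
rₐ = 0.3956 AU = 5.91818 × 10^10 m
GM = 6.76 × 10^16 m³/s²
a = (rₚ + rₐ)/2 = 3.11632 × 10^10 m
e = (rₐ − rₚ)/(rₐ + rₚ) = (5.60372 × 10^10) / (6.23264 × 10^10) = 0.899093
(a) vₚ² = GM (2/rₚ − 1/a) = 6.76 × 10^16 × (6.36013 × 10^-10 − 3.20892 × 10^-11) = 4.08252 × 10^7 m²/s²;  vₚ = 6389.46 m/s ≈ 1.348 AU/year
(b) 2a = 6.23264 × 10^10 m;  ε = −GM/(2a) = -1.08461 × 10^6 J/kg ≈ -1.085 MJ/kg
(c) e = 0.899093 ≈ 0.8991

Final answer:
(a) velocity at periapsis vₚ = 1.348 AU/year
(b) specific energy ε = -1.085 MJ/kg
(c) eccentricity e = 0.8991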